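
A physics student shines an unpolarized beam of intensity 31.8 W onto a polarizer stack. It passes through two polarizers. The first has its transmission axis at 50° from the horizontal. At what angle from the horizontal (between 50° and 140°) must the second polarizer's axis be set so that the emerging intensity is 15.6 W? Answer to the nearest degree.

Unpolarized light through the first polarizer → I₁ = ½ I₀, now polarized at 50°.
Target fraction: 15.6 / 31.8 W = 0.4906 of I₀.
Need I₂/I₀ = 0.4906, so cos²(θ − 50°) = 0.4906 / 0.5 = 0.9811.
θ − 50° = arccos(√0.9811) = 7.9°, giving θ ≈ 50 + 7.9 = 57.9°.

θ ≈ 58°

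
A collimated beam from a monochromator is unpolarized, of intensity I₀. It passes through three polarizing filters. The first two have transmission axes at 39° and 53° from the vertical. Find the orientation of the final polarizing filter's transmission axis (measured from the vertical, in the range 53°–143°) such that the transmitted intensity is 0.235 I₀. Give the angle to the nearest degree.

Unpolarized light through the first polarizer → I₁ = ½ I₀, now polarized at 39°.
I₂ = I₁ cos²(53° − 39°) = 0.5 I₀ · cos²(14°) = 0.4707 I₀.
Need I₃/I₀ = 0.235, so cos²(θ − 53°) = 0.235 / 0.4707 = 0.4992.
θ − 53° = arccos(√0.4992) = 45.0°, giving θ ≈ 53 + 45.0 = 98.0°.

θ ≈ 98°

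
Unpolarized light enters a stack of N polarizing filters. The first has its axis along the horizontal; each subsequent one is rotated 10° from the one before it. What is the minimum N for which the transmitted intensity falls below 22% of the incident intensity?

N = 28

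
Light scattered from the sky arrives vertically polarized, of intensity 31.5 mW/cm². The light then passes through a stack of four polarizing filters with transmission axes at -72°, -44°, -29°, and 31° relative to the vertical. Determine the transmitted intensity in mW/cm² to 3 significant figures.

I ≈ 0.547 mW/cm²

I₁ = 31.5 mW/cm² · cos²(72°) = 3.008 mW/cm².
I₂ = I₁ · cos²(28°) = 3.008 · 0.7796 = 2.345 mW/cm².
I₃ = I₂ · cos²(15°) = 2.345 · 0.933 = 2.188 mW/cm².
I₄ = I₃ · cos²(60°) = 2.188 · 0.25 = 0.547 mW/cm².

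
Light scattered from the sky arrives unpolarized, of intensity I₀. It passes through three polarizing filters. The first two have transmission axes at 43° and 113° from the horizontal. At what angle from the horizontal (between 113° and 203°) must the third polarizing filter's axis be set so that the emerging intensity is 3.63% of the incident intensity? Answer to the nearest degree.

Unpolarized light through the first polarizer → I₁ = ½ I₀, now polarized at 43°.
I₂ = I₁ cos²(113° − 43°) = 0.5 I₀ · cos²(70°) = 0.05849 I₀.
Need I₃/I₀ = 0.0363, so cos²(θ − 113°) = 0.0363 / 0.05849 = 0.6206.
θ − 113° = arccos(√0.6206) = 38.0°, giving θ ≈ 113 + 38.0 = 151.0°.

θ ≈ 151°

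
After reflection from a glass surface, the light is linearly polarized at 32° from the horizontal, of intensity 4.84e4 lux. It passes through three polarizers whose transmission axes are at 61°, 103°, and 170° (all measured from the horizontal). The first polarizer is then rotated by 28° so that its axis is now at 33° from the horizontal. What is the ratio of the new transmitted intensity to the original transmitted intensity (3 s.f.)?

I_new/I_old ≈ 0.277

Before rotation:
By Malus's law, I₁ = I₀ cos²(61° − 32°) = I₀ cos²(29°) = 0.765 I₀.
I₂ = I₁ cos²(103° − 61°) = 0.765 I₀ · cos²(42°) = 0.4225 I₀.
I₃ = I₂ cos²(170° − 103°) = 0.4225 I₀ · cos²(67°) = 0.0645 I₀.
After rotation:
I₁ = I₀ cos²(33° − 32°) = I₀ cos²(1°) = 0.9997 I₀.
I₂ = I₁ cos²(103° − 33°) = 0.9997 I₀ · cos²(70°) = 0.1169 I₀.
I₃ = I₂ cos²(170° − 103°) = 0.1169 I₀ · cos²(67°) = 0.01785 I₀.
Ratio = 0.01785 / 0.0645 = 0.2768.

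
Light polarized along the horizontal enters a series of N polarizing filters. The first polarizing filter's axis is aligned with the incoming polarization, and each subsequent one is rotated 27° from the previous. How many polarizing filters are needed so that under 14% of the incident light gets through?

N = 10

First polarizer is aligned with the polarization: full transmission.
Each further stage multiplies by cos²(27°) = 0.7939.
After N polarizers: T = 0.7939^(N−1). Require T < 0.14 ⇒ N−1 > ln(0.14)/ln(0.7939) = 8.52, so N−1 ≥ 9 and N = 10.
Check: N=10 gives T = 0.1253 < 0.14; N=9 gives T = 0.1578.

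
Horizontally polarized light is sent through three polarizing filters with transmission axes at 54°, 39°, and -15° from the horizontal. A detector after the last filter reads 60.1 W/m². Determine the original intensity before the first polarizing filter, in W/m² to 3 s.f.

I₁ = I₀ cos²(54° − 0°) = I₀ cos²(54°) = 0.3455 I₀.
I₂ = I₁ cos²(39° − 54°) = 0.3455 I₀ · cos²(15°) = 0.3223 I₀.
I₃ = I₂ cos²(-15° − 39°) = 0.3223 I₀ · cos²(54°) = 0.1114 I₀.
So 60.1 W/m² = 0.1114 I₀, giving I₀ = 60.1/0.1114 = 539.6 W/m².

I₀ ≈ 540 W/m²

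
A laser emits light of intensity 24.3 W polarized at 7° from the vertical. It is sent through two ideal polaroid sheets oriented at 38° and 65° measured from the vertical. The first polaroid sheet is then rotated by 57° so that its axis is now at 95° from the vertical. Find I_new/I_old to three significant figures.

Before rotation:
I₁ = I₀ cos²(38° − 7°) = I₀ cos²(31°) = 0.7347 I₀.
I₂ = I₁ cos²(65° − 38°) = 0.7347 I₀ · cos²(27°) = 0.5833 I₀.
After rotation:
I₁ = I₀ cos²(95° − 7°) = I₀ cos²(88°) = 0.001218 I₀.
I₂ = I₁ cos²(65° − 95°) = 0.001218 I₀ · cos²(30°) = 0.0009135 I₀.
Ratio = 0.0009135 / 0.5833 = 0.001566.

I_new/I_old ≈ 0.00157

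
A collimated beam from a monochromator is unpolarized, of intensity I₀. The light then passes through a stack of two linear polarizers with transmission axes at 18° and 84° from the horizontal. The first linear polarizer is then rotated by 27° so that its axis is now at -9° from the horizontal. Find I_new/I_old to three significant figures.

Before rotation:
Unpolarized light through the first polarizer → I₁ = ½ I₀, now polarized at 18°.
I₂ = I₁ cos²(84° − 18°) = 0.5 I₀ · cos²(66°) = 0.08272 I₀.
After rotation:
Unpolarized light through the first polarizer → I₁ = ½ I₀, now polarized at -9°.
Angle between axes 1 and 2: 87°. I₂ = 0.5 I₀ · cos²(87°) = 0.00137 I₀.
Ratio = 0.00137 / 0.08272 = 0.01656.

I_new/I_old ≈ 0.0166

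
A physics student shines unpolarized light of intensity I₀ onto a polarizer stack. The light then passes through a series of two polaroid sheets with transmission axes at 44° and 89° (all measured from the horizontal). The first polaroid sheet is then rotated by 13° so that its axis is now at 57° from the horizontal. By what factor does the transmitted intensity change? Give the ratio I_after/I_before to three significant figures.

I_new/I_old ≈ 1.44

Before rotation:
Unpolarized light through the first polarizer → I₁ = ½ I₀, now polarized at 44°.
I₂ = I₁ cos²(89° − 44°) = 0.5 I₀ · cos²(45°) = 0.25 I₀.
After rotation:
Unpolarized light through the first polarizer → I₁ = ½ I₀, now polarized at 57°.
I₂ = I₁ cos²(89° − 57°) = 0.5 I₀ · cos²(32°) = 0.3596 I₀.
Ratio = 0.3596 / 0.25 = 1.438.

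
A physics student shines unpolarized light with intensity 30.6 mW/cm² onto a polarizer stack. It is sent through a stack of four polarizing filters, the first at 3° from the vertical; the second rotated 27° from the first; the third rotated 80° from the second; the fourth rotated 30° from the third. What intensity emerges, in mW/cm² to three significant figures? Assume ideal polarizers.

I ≈ 0.275 mW/cm²

Unpolarized light through the first polarizer → I₁ = 30.6 mW/cm²/2 = 15.3 mW/cm², polarized at 3°.
I₂ = I₁ · cos²(27°) = 15.3 · 0.7939 = 12.15 mW/cm².
I₃ = I₂ · cos²(80°) = 12.15 · 0.03015 = 0.3663 mW/cm².
I₄ = I₃ · cos²(30°) = 0.3663 · 0.75 = 0.2747 mW/cm².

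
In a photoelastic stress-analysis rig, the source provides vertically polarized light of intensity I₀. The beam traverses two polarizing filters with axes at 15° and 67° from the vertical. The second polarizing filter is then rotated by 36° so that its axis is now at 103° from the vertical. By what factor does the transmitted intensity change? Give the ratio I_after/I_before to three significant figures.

Before rotation:
I₁ = I₀ cos²(15° − 0°) = I₀ cos²(15°) = 0.933 I₀.
I₂ = I₁ cos²(67° − 15°) = 0.933 I₀ · cos²(52°) = 0.3536 I₀.
After rotation:
I₁ = I₀ cos²(15° − 0°) = I₀ cos²(15°) = 0.933 I₀.
I₂ = I₁ cos²(103° − 15°) = 0.933 I₀ · cos²(88°) = 0.001136 I₀.
Ratio = 0.001136 / 0.3536 = 0.003213.

I_new/I_old ≈ 0.00321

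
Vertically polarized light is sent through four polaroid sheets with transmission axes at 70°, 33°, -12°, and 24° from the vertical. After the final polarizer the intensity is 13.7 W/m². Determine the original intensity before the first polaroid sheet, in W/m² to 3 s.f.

I₁ = I₀ cos²(70° − 0°) = I₀ cos²(70°) = 0.117 I₀.
I₂ = I₁ cos²(33° − 70°) = 0.117 I₀ · cos²(37°) = 0.07461 I₀.
I₃ = I₂ cos²(-12° − 33°) = 0.07461 I₀ · cos²(45°) = 0.03731 I₀.
I₄ = I₃ cos²(24° + 12°) = 0.03731 I₀ · cos²(36°) = 0.02442 I₀.
So 13.7 W/m² = 0.02442 I₀, giving I₀ = 13.7/0.02442 = 561.1 W/m².

I₀ ≈ 561 W/m²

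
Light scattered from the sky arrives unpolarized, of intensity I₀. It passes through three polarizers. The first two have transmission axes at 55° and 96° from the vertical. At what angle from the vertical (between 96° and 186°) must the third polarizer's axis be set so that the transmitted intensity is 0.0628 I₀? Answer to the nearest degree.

Unpolarized light through the first polarizer → I₁ = ½ I₀, now polarized at 55°.
I₂ = I₁ cos²(96° − 55°) = 0.5 I₀ · cos²(41°) = 0.2848 I₀.
Need I₃/I₀ = 0.0628, so cos²(θ − 96°) = 0.0628 / 0.2848 = 0.2205.
θ − 96° = arccos(√0.2205) = 62.0°, giving θ ≈ 96 + 62.0 = 158.0°.

θ ≈ 158°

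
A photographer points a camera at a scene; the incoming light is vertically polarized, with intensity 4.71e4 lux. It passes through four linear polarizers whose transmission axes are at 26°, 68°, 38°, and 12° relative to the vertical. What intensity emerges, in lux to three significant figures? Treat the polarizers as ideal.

I ≈ 1.27e4 lux

By Malus's law, I₁ = 4.71e4 lux · cos²(26°) = 3.805e+04 lux.
I₂ = I₁ · cos²(42°) = 3.805e+04 · 0.5523 = 2.101e+04 lux.
I₃ = I₂ · cos²(30°) = 2.101e+04 · 0.75 = 1.576e+04 lux.
I₄ = I₃ · cos²(26°) = 1.576e+04 · 0.8078 = 1.273e+04 lux.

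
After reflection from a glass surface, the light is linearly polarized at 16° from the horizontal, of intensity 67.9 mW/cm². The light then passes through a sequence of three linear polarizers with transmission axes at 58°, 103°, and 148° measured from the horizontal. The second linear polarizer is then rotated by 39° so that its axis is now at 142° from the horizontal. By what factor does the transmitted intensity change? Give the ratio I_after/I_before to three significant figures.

I_new/I_old ≈ 0.0432

Before rotation:
By Malus's law, I₁ = I₀ cos²(58° − 16°) = I₀ cos²(42°) = 0.5523 I₀.
I₂ = I₁ cos²(103° − 58°) = 0.5523 I₀ · cos²(45°) = 0.2761 I₀.
I₃ = I₂ cos²(148° − 103°) = 0.2761 I₀ · cos²(45°) = 0.1381 I₀.
After rotation:
I₁ = I₀ cos²(58° − 16°) = I₀ cos²(42°) = 0.5523 I₀.
I₂ = I₁ cos²(142° − 58°) = 0.5523 I₀ · cos²(84°) = 0.006034 I₀.
I₃ = I₂ cos²(148° − 142°) = 0.006034 I₀ · cos²(6°) = 0.005968 I₀.
Ratio = 0.005968 / 0.1381 = 0.04323.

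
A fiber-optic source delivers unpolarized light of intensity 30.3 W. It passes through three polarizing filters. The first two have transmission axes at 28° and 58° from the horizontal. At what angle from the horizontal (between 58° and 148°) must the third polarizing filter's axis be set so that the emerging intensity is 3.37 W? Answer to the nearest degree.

θ ≈ 115°

Unpolarized light through the first polarizer → I₁ = ½ I₀, now polarized at 28°.
I₂ = I₁ cos²(58° − 28°) = 0.5 I₀ · cos²(30°) = 0.375 I₀.
Target fraction: 3.37 / 30.3 W = 0.1112 of I₀.
Need I₃/I₀ = 0.1112, so cos²(θ − 58°) = 0.1112 / 0.375 = 0.2966.
θ − 58° = arccos(√0.2966) = 57.0°, giving θ ≈ 58 + 57.0 = 115.0°.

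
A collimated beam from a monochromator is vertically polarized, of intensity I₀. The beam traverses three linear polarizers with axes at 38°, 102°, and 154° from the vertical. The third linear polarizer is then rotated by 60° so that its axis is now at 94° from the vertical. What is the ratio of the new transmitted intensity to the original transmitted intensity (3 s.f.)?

Before rotation:
By Malus's law, I₁ = I₀ cos²(38° − 0°) = I₀ cos²(38°) = 0.621 I₀.
I₂ = I₁ cos²(102° − 38°) = 0.621 I₀ · cos²(64°) = 0.1193 I₀.
I₃ = I₂ cos²(154° − 102°) = 0.1193 I₀ · cos²(52°) = 0.04523 I₀.
After rotation:
I₁ = I₀ cos²(38° − 0°) = I₀ cos²(38°) = 0.621 I₀.
I₂ = I₁ cos²(102° − 38°) = 0.621 I₀ · cos²(64°) = 0.1193 I₀.
I₃ = I₂ cos²(94° − 102°) = 0.1193 I₀ · cos²(8°) = 0.117 I₀.
Ratio = 0.117 / 0.04523 = 2.587.

I_new/I_old ≈ 2.59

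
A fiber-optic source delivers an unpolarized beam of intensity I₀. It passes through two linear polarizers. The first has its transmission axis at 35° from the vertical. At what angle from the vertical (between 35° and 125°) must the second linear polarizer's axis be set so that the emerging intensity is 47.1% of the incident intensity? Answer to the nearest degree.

Unpolarized light through the first polarizer → I₁ = ½ I₀, now polarized at 35°.
Need I₂/I₀ = 0.471, so cos²(θ − 35°) = 0.471 / 0.5 = 0.942.
θ − 35° = arccos(√0.942) = 13.9°, giving θ ≈ 35 + 13.9 = 48.9°.

θ ≈ 49°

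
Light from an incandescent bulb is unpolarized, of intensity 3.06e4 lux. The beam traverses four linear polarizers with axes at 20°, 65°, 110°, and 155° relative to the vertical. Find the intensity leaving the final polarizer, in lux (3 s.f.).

I ≈ 1910 lux

Unpolarized light through the first polarizer → I₁ = 3.06e4 lux/2 = 1.53e+04 lux, polarized at 20°.
I₂ = I₁ · cos²(45°) = 1.53e+04 · 0.5 = 7650 lux.
I₃ = I₂ · cos²(45°) = 7650 · 0.5 = 3825 lux.
I₄ = I₃ · cos²(45°) = 3825 · 0.5 = 1913 lux.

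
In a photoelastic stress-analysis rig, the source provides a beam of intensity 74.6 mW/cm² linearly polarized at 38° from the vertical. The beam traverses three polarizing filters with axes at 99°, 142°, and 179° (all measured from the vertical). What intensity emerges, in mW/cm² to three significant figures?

I₁ = 74.6 mW/cm² · cos²(61°) = 17.53 mW/cm².
I₂ = I₁ · cos²(43°) = 17.53 · 0.5349 = 9.379 mW/cm².
I₃ = I₂ · cos²(37°) = 9.379 · 0.6378 = 5.982 mW/cm².

I ≈ 5.98 mW/cm²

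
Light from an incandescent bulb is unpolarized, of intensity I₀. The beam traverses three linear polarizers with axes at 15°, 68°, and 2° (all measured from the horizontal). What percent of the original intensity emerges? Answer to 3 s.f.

≈ 3.00%

Unpolarized light through the first polarizer → I₁ = ½ I₀, now polarized at 15°.
I₂ = I₁ cos²(68° − 15°) = 0.5 I₀ · cos²(53°) = 0.1811 I₀.
I₃ = I₂ cos²(2° − 68°) = 0.1811 I₀ · cos²(66°) = 0.02996 I₀.
That is 2.996% of the incident intensity.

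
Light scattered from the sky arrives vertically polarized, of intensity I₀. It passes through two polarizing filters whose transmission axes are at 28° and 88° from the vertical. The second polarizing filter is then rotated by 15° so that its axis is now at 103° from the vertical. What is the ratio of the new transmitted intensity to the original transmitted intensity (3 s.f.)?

I_new/I_old ≈ 0.268

Before rotation:
By Malus's law, I₁ = I₀ cos²(28° − 0°) = I₀ cos²(28°) = 0.7796 I₀.
I₂ = I₁ cos²(88° − 28°) = 0.7796 I₀ · cos²(60°) = 0.1949 I₀.
After rotation:
I₁ = I₀ cos²(28° − 0°) = I₀ cos²(28°) = 0.7796 I₀.
I₂ = I₁ cos²(103° − 28°) = 0.7796 I₀ · cos²(75°) = 0.05222 I₀.
Ratio = 0.05222 / 0.1949 = 0.2679.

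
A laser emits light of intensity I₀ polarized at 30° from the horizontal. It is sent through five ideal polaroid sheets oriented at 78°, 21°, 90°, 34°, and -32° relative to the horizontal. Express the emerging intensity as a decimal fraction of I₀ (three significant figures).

≈ 0.000882 I₀

By Malus's law, I₁ = I₀ cos²(78° − 30°) = I₀ cos²(48°) = 0.4477 I₀.
I₂ = I₁ cos²(21° − 78°) = 0.4477 I₀ · cos²(57°) = 0.1328 I₀.
I₃ = I₂ cos²(90° − 21°) = 0.1328 I₀ · cos²(69°) = 0.01706 I₀.
I₄ = I₃ cos²(34° − 90°) = 0.01706 I₀ · cos²(56°) = 0.005334 I₀.
I₅ = I₄ cos²(-32° − 34°) = 0.005334 I₀ · cos²(66°) = 0.0008824 I₀.
Transmitted fraction = 0.0008824.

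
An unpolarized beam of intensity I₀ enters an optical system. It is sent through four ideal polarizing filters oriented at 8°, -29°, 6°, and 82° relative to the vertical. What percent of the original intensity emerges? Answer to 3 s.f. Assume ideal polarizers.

≈ 1.25%

Unpolarized light through the first polarizer → I₁ = ½ I₀, now polarized at 8°.
I₂ = I₁ cos²(-29° − 8°) = 0.5 I₀ · cos²(37°) = 0.3189 I₀.
I₃ = I₂ cos²(6° + 29°) = 0.3189 I₀ · cos²(35°) = 0.214 I₀.
I₄ = I₃ cos²(82° − 6°) = 0.214 I₀ · cos²(76°) = 0.01252 I₀.
That is 1.252% of the incident intensity.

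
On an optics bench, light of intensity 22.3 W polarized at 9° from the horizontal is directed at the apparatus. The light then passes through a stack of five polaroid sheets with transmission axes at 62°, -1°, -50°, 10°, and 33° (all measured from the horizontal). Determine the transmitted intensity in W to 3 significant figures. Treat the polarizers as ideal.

I ≈ 0.152 W

I₁ = 22.3 W · cos²(53°) = 8.077 W.
I₂ = I₁ · cos²(63°) = 8.077 · 0.2061 = 1.665 W.
I₃ = I₂ · cos²(49°) = 1.665 · 0.4304 = 0.7165 W.
I₄ = I₃ · cos²(60°) = 0.7165 · 0.25 = 0.1791 W.
I₅ = I₄ · cos²(23°) = 0.1791 · 0.8473 = 0.1518 W.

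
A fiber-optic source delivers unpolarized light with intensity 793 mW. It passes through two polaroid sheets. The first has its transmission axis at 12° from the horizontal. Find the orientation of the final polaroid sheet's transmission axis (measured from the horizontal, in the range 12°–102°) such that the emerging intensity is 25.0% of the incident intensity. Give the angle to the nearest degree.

Unpolarized light through the first polarizer → I₁ = ½ I₀, now polarized at 12°.
Need I₂/I₀ = 0.25, so cos²(θ − 12°) = 0.25 / 0.5 = 0.5.
θ − 12° = arccos(√0.5) = 45.0°, giving θ ≈ 12 + 45.0 = 57.0°.

θ ≈ 57°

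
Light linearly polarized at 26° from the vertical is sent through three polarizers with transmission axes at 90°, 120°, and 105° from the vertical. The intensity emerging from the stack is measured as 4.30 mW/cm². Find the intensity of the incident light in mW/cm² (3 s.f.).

I₀ ≈ 32.0 mW/cm²

I₁ = I₀ cos²(90° − 26°) = I₀ cos²(64°) = 0.1922 I₀.
I₂ = I₁ cos²(120° − 90°) = 0.1922 I₀ · cos²(30°) = 0.1441 I₀.
I₃ = I₂ cos²(105° − 120°) = 0.1441 I₀ · cos²(15°) = 0.1345 I₀.
So 4.30 mW/cm² = 0.1345 I₀, giving I₀ = 4.30/0.1345 = 31.98 mW/cm².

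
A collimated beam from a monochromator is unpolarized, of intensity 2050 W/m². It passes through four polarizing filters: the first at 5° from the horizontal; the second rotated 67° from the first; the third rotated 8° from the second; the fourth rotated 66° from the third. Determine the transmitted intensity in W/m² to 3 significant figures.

Unpolarized light through the first polarizer → I₁ = 2050 W/m²/2 = 1025 W/m², polarized at 5°.
I₂ = I₁ · cos²(67°) = 1025 · 0.1527 = 156.5 W/m².
I₃ = I₂ · cos²(8°) = 156.5 · 0.9806 = 153.5 W/m².
I₄ = I₃ · cos²(66°) = 153.5 · 0.1654 = 25.39 W/m².

I ≈ 25.4 W/m²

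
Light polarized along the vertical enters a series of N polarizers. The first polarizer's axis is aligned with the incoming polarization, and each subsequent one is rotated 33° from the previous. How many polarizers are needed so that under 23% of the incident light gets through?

N = 6

First polarizer is aligned with the polarization: full transmission.
Each further stage multiplies by cos²(33°) = 0.7034.
After N polarizers: T = 0.7034^(N−1). Require T < 0.23 ⇒ N−1 > ln(0.23)/ln(0.7034) = 4.18, so N−1 ≥ 5 and N = 6.
Check: N=6 gives T = 0.1722 < 0.23; N=5 gives T = 0.2448.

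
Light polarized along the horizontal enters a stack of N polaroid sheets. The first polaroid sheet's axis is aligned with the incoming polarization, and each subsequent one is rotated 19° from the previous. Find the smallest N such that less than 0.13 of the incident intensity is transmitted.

First polarizer is aligned with the polarization: full transmission.
Each further stage multiplies by cos²(19°) = 0.894.
After N polarizers: T = 0.894^(N−1). Require T < 0.13 ⇒ N−1 > ln(0.13)/ln(0.894) = 18.21, so N−1 ≥ 19 and N = 20.
Check: N=20 gives T = 0.119 < 0.13; N=19 gives T = 0.1331.

N = 20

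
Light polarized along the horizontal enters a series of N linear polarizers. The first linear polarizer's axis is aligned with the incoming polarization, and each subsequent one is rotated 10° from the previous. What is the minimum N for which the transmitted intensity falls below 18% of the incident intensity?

N = 58

First polarizer is aligned with the polarization: full transmission.
Each further stage multiplies by cos²(10°) = 0.9698.
After N polarizers: T = 0.9698^(N−1). Require T < 0.18 ⇒ N−1 > ln(0.18)/ln(0.9698) = 56.01, so N−1 ≥ 57 and N = 58.
Check: N=58 gives T = 0.1746 < 0.18; N=57 gives T = 0.18.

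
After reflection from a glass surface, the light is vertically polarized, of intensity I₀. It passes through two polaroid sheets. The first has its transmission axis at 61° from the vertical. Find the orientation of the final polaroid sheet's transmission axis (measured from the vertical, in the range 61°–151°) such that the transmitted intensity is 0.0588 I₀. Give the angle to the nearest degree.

θ ≈ 121°

I₁ = I₀ cos²(61° − 0°) = I₀ cos²(61°) = 0.235 I₀.
Need I₂/I₀ = 0.0588, so cos²(θ − 61°) = 0.0588 / 0.235 = 0.2502.
θ − 61° = arccos(√0.2502) = 60.0°, giving θ ≈ 61 + 60.0 = 121.0°.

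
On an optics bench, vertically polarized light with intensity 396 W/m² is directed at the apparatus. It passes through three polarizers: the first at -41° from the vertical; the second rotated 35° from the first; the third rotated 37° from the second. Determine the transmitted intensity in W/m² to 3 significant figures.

I ≈ 96.5 W/m²

I₁ = 396 W/m² · cos²(41°) = 225.6 W/m².
I₂ = I₁ · cos²(35°) = 225.6 · 0.671 = 151.4 W/m².
I₃ = I₂ · cos²(37°) = 151.4 · 0.6378 = 96.53 W/m².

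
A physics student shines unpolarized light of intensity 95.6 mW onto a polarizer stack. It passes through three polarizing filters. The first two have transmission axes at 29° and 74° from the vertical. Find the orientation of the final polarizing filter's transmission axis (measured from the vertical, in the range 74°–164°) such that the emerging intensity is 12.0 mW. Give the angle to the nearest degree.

Unpolarized light through the first polarizer → I₁ = ½ I₀, now polarized at 29°.
I₂ = I₁ cos²(74° − 29°) = 0.5 I₀ · cos²(45°) = 0.25 I₀.
Target fraction: 12.0 / 95.6 mW = 0.1255 of I₀.
Need I₃/I₀ = 0.1255, so cos²(θ − 74°) = 0.1255 / 0.25 = 0.5021.
θ − 74° = arccos(√0.5021) = 44.9°, giving θ ≈ 74 + 44.9 = 118.9°.

θ ≈ 119°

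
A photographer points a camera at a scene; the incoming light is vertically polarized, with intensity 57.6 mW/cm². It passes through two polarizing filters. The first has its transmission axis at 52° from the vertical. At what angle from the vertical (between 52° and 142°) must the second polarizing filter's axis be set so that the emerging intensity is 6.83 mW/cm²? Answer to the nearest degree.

By Malus's law, I₁ = I₀ cos²(52° − 0°) = I₀ cos²(52°) = 0.379 I₀.
Target fraction: 6.83 / 57.6 mW/cm² = 0.1186 of I₀.
Need I₂/I₀ = 0.1186, so cos²(θ − 52°) = 0.1186 / 0.379 = 0.3128.
θ − 52° = arccos(√0.3128) = 56.0°, giving θ ≈ 52 + 56.0 = 108.0°.

θ ≈ 108°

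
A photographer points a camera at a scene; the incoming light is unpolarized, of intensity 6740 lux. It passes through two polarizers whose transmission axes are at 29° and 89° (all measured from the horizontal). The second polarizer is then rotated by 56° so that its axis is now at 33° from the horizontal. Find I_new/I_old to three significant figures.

Before rotation:
Unpolarized light through the first polarizer → I₁ = ½ I₀, now polarized at 29°.
I₂ = I₁ cos²(89° − 29°) = 0.5 I₀ · cos²(60°) = 0.125 I₀.
After rotation:
Unpolarized light through the first polarizer → I₁ = ½ I₀, now polarized at 29°.
I₂ = I₁ cos²(33° − 29°) = 0.5 I₀ · cos²(4°) = 0.4976 I₀.
Ratio = 0.4976 / 0.125 = 3.981.

I_new/I_old ≈ 3.98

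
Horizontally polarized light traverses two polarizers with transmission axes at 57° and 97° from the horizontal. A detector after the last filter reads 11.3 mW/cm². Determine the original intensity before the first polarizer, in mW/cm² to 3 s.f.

I₁ = I₀ cos²(57° − 0°) = I₀ cos²(57°) = 0.2966 I₀.
I₂ = I₁ cos²(97° − 57°) = 0.2966 I₀ · cos²(40°) = 0.1741 I₀.
So 11.3 mW/cm² = 0.1741 I₀, giving I₀ = 11.3/0.1741 = 64.92 mW/cm².

I₀ ≈ 64.9 mW/cm²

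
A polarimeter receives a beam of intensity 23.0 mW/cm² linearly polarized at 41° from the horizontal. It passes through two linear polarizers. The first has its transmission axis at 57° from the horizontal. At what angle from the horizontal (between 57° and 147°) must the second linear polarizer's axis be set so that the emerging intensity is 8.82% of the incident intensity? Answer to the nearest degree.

By Malus's law, I₁ = I₀ cos²(57° − 41°) = I₀ cos²(16°) = 0.924 I₀.
Need I₂/I₀ = 0.0882, so cos²(θ − 57°) = 0.0882 / 0.924 = 0.09545.
θ − 57° = arccos(√0.09545) = 72.0°, giving θ ≈ 57 + 72.0 = 129.0°.

θ ≈ 129°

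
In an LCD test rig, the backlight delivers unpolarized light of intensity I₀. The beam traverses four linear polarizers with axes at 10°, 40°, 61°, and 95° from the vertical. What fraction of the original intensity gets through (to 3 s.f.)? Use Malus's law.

Unpolarized light through the first polarizer → I₁ = ½ I₀, now polarized at 10°.
I₂ = I₁ cos²(40° − 10°) = 0.5 I₀ · cos²(30°) = 0.375 I₀.
I₃ = I₂ cos²(61° − 40°) = 0.375 I₀ · cos²(21°) = 0.3268 I₀.
I₄ = I₃ cos²(95° − 61°) = 0.3268 I₀ · cos²(34°) = 0.2246 I₀.
Transmitted fraction = 0.2246.

≈ 0.225 I₀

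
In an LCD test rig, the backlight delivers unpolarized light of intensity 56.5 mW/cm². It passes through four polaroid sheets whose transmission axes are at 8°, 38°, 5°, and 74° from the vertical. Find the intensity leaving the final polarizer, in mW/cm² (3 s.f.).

Unpolarized light through the first polarizer → I₁ = 56.5 mW/cm²/2 = 28.25 mW/cm², polarized at 8°.
I₂ = I₁ · cos²(30°) = 28.25 · 0.75 = 21.19 mW/cm².
I₃ = I₂ · cos²(33°) = 21.19 · 0.7034 = 14.9 mW/cm².
I₄ = I₃ · cos²(69°) = 14.9 · 0.1284 = 1.914 mW/cm².

I ≈ 1.91 mW/cm²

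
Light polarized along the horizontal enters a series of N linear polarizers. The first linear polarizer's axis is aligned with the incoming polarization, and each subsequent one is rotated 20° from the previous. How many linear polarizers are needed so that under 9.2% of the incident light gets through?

N = 21

First polarizer is aligned with the polarization: full transmission.
Each further stage multiplies by cos²(20°) = 0.883.
After N polarizers: T = 0.883^(N−1). Require T < 0.092 ⇒ N−1 > ln(0.092)/ln(0.883) = 19.18, so N−1 ≥ 20 and N = 21.
Check: N=21 gives T = 0.08307 < 0.092; N=20 gives T = 0.09407.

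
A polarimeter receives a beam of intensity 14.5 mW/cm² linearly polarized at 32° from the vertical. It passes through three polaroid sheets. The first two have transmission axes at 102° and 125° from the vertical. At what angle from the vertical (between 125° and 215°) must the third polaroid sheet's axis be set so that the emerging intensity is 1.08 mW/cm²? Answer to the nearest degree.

θ ≈ 155°

I₁ = I₀ cos²(102° − 32°) = I₀ cos²(70°) = 0.117 I₀.
I₂ = I₁ cos²(125° − 102°) = 0.117 I₀ · cos²(23°) = 0.09912 I₀.
Target fraction: 1.08 / 14.5 mW/cm² = 0.07448 of I₀.
Need I₃/I₀ = 0.07448, so cos²(θ − 125°) = 0.07448 / 0.09912 = 0.7515.
θ − 125° = arccos(√0.7515) = 29.9°, giving θ ≈ 125 + 29.9 = 154.9°.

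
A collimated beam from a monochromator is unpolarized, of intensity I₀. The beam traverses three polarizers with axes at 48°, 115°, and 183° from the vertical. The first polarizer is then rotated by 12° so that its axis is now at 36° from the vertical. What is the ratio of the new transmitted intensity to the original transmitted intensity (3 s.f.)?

Before rotation:
Unpolarized light through the first polarizer → I₁ = ½ I₀, now polarized at 48°.
I₂ = I₁ cos²(115° − 48°) = 0.5 I₀ · cos²(67°) = 0.07634 I₀.
I₃ = I₂ cos²(183° − 115°) = 0.07634 I₀ · cos²(68°) = 0.01071 I₀.
After rotation:
Unpolarized light through the first polarizer → I₁ = ½ I₀, now polarized at 36°.
I₂ = I₁ cos²(115° − 36°) = 0.5 I₀ · cos²(79°) = 0.0182 I₀.
I₃ = I₂ cos²(183° − 115°) = 0.0182 I₀ · cos²(68°) = 0.002555 I₀.
Ratio = 0.002555 / 0.01071 = 0.2385.

I_new/I_old ≈ 0.238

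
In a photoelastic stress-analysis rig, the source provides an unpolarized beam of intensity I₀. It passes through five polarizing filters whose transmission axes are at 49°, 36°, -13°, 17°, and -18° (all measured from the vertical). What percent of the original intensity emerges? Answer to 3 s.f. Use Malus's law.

Unpolarized light through the first polarizer → I₁ = ½ I₀, now polarized at 49°.
I₂ = I₁ cos²(36° − 49°) = 0.5 I₀ · cos²(13°) = 0.4747 I₀.
I₃ = I₂ cos²(-13° − 36°) = 0.4747 I₀ · cos²(49°) = 0.2043 I₀.
I₄ = I₃ cos²(17° + 13°) = 0.2043 I₀ · cos²(30°) = 0.1532 I₀.
I₅ = I₄ cos²(-18° − 17°) = 0.1532 I₀ · cos²(35°) = 0.1028 I₀.
That is 10.28% of the incident intensity.

≈ 10.3%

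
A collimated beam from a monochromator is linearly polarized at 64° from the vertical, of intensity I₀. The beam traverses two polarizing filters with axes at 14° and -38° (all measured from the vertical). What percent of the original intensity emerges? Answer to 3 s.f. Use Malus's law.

≈ 15.7%

By Malus's law, I₁ = I₀ cos²(14° − 64°) = I₀ cos²(50°) = 0.4132 I₀.
I₂ = I₁ cos²(-38° − 14°) = 0.4132 I₀ · cos²(52°) = 0.1566 I₀.
That is 15.66% of the incident intensity.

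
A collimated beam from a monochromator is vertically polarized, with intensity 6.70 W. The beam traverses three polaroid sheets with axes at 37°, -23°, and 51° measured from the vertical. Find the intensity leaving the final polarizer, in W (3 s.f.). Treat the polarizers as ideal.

I ≈ 0.0812 W

I₁ = 6.70 W · cos²(37°) = 4.273 W.
I₂ = I₁ · cos²(60°) = 4.273 · 0.25 = 1.068 W.
I₃ = I₂ · cos²(74°) = 1.068 · 0.07598 = 0.08117 W.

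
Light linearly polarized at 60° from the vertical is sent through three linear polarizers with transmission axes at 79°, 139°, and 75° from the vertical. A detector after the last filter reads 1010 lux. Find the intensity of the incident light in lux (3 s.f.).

I₁ = I₀ cos²(79° − 60°) = I₀ cos²(19°) = 0.894 I₀.
I₂ = I₁ cos²(139° − 79°) = 0.894 I₀ · cos²(60°) = 0.2235 I₀.
I₃ = I₂ cos²(75° − 139°) = 0.2235 I₀ · cos²(64°) = 0.04295 I₀.
So 1010 lux = 0.04295 I₀, giving I₀ = 1010/0.04295 = 2.352e+04 lux.

I₀ ≈ 2.35e4 lux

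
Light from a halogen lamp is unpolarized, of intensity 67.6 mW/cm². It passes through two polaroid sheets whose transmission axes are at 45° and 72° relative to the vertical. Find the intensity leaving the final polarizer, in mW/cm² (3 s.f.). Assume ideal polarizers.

I ≈ 26.8 mW/cm²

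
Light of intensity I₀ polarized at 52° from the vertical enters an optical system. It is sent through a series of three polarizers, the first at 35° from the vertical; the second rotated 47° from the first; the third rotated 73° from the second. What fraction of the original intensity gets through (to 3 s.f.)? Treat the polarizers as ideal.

≈ 0.0364 I₀

I₁ = I₀ cos²(35° − 52°) = I₀ cos²(17°) = 0.9145 I₀.
I₂ = I₁ cos²(47°) = 0.9145 · 0.4651 I₀ = 0.4254 I₀.
I₃ = I₂ cos²(73°) = 0.4254 · 0.08548 I₀ = 0.03636 I₀.
Transmitted fraction = 0.03636.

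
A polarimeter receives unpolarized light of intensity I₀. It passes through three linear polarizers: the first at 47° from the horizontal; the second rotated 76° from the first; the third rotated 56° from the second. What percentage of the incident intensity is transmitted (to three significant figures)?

≈ 0.915%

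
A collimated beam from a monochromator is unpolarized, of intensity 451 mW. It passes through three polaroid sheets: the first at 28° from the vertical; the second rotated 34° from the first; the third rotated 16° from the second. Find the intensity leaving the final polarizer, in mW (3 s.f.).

I ≈ 143 mW

Unpolarized light through the first polarizer → I₁ = 451 mW/2 = 225.5 mW, polarized at 28°.
I₂ = I₁ · cos²(34°) = 225.5 · 0.6873 = 155 mW.
I₃ = I₂ · cos²(16°) = 155 · 0.924 = 143.2 mW.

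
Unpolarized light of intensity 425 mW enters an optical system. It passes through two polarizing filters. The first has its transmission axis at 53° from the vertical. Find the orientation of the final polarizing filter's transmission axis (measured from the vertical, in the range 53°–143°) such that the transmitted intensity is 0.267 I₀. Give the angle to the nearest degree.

θ ≈ 96°

Unpolarized light through the first polarizer → I₁ = ½ I₀, now polarized at 53°.
Need I₂/I₀ = 0.267, so cos²(θ − 53°) = 0.267 / 0.5 = 0.534.
θ − 53° = arccos(√0.534) = 43.1°, giving θ ≈ 53 + 43.1 = 96.1°.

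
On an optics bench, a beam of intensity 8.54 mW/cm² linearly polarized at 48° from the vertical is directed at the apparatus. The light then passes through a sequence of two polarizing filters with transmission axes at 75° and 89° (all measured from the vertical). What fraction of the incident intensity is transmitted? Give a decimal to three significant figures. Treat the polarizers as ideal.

I/I₀ ≈ 0.747

By Malus's law, I₁ = 8.54 mW/cm² · cos²(27°) = 6.78 mW/cm².
I₂ = I₁ · cos²(14°) = 6.78 · 0.9415 = 6.383 mW/cm².
Transmitted fraction = 0.7474.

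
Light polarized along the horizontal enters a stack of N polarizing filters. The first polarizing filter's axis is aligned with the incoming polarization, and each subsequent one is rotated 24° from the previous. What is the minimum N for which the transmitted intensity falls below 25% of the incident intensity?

N = 9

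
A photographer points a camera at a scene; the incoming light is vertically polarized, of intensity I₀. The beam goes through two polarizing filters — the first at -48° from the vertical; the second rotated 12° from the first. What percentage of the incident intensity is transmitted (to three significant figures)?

≈ 42.8%

I₁ = I₀ cos²(-48° − 0°) = I₀ cos²(48°) = 0.4477 I₀.
I₂ = I₁ cos²(12°) = 0.4477 · 0.9568 I₀ = 0.4284 I₀.
That is 42.84% of the incident intensity.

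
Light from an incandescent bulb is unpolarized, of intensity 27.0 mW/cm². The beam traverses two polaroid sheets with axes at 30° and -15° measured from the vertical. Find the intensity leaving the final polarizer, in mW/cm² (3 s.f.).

I ≈ 6.75 mW/cm²

Unpolarized light through the first polarizer → I₁ = 27.0 mW/cm²/2 = 13.5 mW/cm², polarized at 30°.
I₂ = I₁ · cos²(45°) = 13.5 · 0.5 = 6.75 mW/cm².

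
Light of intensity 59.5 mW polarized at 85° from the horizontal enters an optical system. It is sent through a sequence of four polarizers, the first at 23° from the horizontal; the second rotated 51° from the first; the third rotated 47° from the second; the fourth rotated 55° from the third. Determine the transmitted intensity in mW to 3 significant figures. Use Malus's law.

I ≈ 0.795 mW

By Malus's law, I₁ = 59.5 mW · cos²(62°) = 13.11 mW.
I₂ = I₁ · cos²(51°) = 13.11 · 0.396 = 5.194 mW.
I₃ = I₂ · cos²(47°) = 5.194 · 0.4651 = 2.416 mW.
I₄ = I₃ · cos²(55°) = 2.416 · 0.329 = 0.7947 mW.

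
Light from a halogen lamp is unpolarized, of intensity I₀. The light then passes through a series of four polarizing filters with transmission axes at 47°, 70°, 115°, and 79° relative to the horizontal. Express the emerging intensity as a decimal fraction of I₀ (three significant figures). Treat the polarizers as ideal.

≈ 0.139 I₀

Unpolarized light through the first polarizer → I₁ = ½ I₀, now polarized at 47°.
I₂ = I₁ cos²(70° − 47°) = 0.5 I₀ · cos²(23°) = 0.4237 I₀.
I₃ = I₂ cos²(115° − 70°) = 0.4237 I₀ · cos²(45°) = 0.2118 I₀.
I₄ = I₃ cos²(79° − 115°) = 0.2118 I₀ · cos²(36°) = 0.1386 I₀.
Transmitted fraction = 0.1386.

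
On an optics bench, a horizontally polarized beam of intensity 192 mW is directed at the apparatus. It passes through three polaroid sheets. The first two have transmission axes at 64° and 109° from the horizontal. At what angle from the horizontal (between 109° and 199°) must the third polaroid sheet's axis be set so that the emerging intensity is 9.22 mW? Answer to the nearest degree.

θ ≈ 154°

By Malus's law, I₁ = I₀ cos²(64° − 0°) = I₀ cos²(64°) = 0.1922 I₀.
I₂ = I₁ cos²(109° − 64°) = 0.1922 I₀ · cos²(45°) = 0.09608 I₀.
Target fraction: 9.22 / 192 mW = 0.04802 of I₀.
Need I₃/I₀ = 0.04802, so cos²(θ − 109°) = 0.04802 / 0.09608 = 0.4998.
θ − 109° = arccos(√0.4998) = 45.0°, giving θ ≈ 109 + 45.0 = 154.0°.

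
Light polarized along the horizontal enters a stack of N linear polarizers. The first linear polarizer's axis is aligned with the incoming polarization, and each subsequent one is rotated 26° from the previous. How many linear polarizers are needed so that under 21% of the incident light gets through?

N = 9

First polarizer is aligned with the polarization: full transmission.
Each further stage multiplies by cos²(26°) = 0.8078.
After N polarizers: T = 0.8078^(N−1). Require T < 0.21 ⇒ N−1 > ln(0.21)/ln(0.8078) = 7.31, so N−1 ≥ 8 and N = 9.
Check: N=9 gives T = 0.1814 < 0.21; N=8 gives T = 0.2245.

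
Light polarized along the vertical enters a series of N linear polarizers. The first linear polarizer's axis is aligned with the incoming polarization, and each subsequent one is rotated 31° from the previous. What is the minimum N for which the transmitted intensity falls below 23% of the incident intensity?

N = 6

First polarizer is aligned with the polarization: full transmission.
Each further stage multiplies by cos²(31°) = 0.7347.
After N polarizers: T = 0.7347^(N−1). Require T < 0.23 ⇒ N−1 > ln(0.23)/ln(0.7347) = 4.77, so N−1 ≥ 5 and N = 6.
Check: N=6 gives T = 0.2141 < 0.23; N=5 gives T = 0.2914.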